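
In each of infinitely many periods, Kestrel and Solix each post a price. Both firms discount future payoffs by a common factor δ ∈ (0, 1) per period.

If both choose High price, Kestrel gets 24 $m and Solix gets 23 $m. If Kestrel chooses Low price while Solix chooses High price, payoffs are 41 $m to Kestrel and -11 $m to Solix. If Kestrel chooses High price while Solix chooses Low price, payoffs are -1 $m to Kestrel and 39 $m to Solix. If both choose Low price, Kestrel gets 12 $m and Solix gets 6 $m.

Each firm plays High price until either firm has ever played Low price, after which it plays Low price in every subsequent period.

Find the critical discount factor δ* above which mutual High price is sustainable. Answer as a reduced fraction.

Kestrel's threshold: (41−24)/(41−12) = 17/29.
Solix's threshold: (39−23)/(39−6) = 16/33.
17/29 > 16/33, so Kestrel binds and δ* = 17/29.

17/29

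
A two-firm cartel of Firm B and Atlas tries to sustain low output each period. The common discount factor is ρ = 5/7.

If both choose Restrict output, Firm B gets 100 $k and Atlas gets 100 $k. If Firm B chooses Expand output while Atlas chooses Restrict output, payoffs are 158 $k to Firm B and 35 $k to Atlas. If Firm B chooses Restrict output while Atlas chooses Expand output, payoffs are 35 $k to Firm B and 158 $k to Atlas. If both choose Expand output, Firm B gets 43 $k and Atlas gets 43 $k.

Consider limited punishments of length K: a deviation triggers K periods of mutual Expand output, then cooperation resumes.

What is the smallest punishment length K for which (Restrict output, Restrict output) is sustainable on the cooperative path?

IC: ρ(1−ρ^K)/(1−ρ) ≥ (158−100)/(100−43) = 58/57.
With ρ = 5/7: need 1 − ρ^K ≥ 58/57·(1−5/7)/(5/7), i.e. ρ^K ≤ 0.5930.
Since (5/7)^1 = 0.7143 and (5/7)^2 = 0.5102, the smallest such K is 2.

2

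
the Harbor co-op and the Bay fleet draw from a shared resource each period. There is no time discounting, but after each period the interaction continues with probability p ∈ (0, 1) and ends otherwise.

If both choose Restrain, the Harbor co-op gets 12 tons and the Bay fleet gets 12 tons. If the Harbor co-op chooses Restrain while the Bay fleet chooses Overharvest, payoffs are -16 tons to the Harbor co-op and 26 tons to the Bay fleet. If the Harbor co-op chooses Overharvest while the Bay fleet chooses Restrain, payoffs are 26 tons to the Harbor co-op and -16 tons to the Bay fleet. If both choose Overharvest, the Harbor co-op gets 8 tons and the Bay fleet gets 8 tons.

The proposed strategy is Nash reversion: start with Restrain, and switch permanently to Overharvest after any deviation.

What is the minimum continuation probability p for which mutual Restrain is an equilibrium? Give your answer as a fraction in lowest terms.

7/9

With no time discounting, the continuation probability p plays the role of the discount factor.
Grim-trigger IC: 12/(1−p) ≥ 26 + 8p/(1−p) ⇒ p ≥ (26−12)/(26−8) = 7/9.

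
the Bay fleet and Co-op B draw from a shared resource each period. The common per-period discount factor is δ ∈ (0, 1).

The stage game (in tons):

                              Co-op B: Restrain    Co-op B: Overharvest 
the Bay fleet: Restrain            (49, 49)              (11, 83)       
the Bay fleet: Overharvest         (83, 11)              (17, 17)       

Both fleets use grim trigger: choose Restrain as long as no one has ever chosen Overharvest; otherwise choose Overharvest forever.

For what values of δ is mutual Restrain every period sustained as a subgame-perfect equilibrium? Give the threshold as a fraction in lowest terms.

17/33

One-period gain from deviating is 83 − 49 = 34. The loss is 49 − 17 = 32 in every subsequent period, with present value 32·δ/(1−δ).
Deviation is unprofitable when 32·δ/(1−δ) ≥ 34, i.e. δ/(1−δ) ≥ 17/16.
Equivalently δ ≥ 34/(34+32) = 17/33.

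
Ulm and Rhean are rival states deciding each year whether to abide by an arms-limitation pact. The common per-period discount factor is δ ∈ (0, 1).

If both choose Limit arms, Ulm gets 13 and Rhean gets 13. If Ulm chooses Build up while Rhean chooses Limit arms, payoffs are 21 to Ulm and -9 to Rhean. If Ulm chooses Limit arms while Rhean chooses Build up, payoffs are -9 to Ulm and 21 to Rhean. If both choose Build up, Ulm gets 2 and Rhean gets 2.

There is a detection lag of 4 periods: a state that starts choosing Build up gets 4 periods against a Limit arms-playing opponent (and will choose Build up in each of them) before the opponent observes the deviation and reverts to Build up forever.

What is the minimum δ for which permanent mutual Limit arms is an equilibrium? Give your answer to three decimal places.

0.806

The best deviation is to choose Build up for all 4 undetected periods, earning 21 each, then 2 forever once detected.
Deviation value: 21(1−δ^4)/(1−δ) + 2δ^4/(1−δ); cooperation value: 13/(1−δ).
IC: 13 ≥ 21(1−δ^4) + 2δ^4 = 21 − 19δ^4.
So δ^4 ≥ 8/19, giving δ ≥ (8/19)^(1/4) ≈ 0.806.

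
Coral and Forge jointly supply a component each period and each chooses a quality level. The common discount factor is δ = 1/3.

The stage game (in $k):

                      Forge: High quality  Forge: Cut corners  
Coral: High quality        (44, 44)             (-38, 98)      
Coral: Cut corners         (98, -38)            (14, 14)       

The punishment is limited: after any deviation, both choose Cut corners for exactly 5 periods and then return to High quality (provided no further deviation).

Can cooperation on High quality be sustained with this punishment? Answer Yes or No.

No

IC: δ+…+δ^5 ≥ (98−44)/(44−14) = 9/5.
At δ = 1/3: partial sum = 0.4979 < 1.8000. Cooperation not sustainable.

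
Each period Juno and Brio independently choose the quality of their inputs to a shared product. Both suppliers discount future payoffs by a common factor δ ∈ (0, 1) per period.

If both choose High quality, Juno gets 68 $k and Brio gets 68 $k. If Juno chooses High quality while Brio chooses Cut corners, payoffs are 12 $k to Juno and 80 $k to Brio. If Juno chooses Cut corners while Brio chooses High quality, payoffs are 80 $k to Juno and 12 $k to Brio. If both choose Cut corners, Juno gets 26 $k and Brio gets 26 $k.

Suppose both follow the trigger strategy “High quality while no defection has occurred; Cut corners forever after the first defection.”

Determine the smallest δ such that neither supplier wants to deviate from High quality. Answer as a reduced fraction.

2/9

Under grim trigger the critical discount factor is (T−C)/(T−P) with T = 80, C = 68, P = 26.
δ* = (80−68)/(80−26) = 12/54 = 2/9.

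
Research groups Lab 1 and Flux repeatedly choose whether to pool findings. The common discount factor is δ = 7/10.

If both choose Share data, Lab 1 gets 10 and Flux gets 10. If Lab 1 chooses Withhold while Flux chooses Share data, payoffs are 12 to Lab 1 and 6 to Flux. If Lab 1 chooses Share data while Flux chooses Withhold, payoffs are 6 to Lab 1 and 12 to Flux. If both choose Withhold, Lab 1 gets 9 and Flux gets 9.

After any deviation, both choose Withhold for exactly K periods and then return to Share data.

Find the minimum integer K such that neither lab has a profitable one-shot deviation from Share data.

6

IC: δ(1−δ^K)/(1−δ) ≥ (12−10)/(10−9) = 2.
With δ = 7/10: need 1 − δ^K ≥ 2·(1−7/10)/(7/10), i.e. δ^K ≤ 0.1429.
Since (7/10)^5 = 0.1681 and (7/10)^6 = 0.1176, the smallest such K is 6.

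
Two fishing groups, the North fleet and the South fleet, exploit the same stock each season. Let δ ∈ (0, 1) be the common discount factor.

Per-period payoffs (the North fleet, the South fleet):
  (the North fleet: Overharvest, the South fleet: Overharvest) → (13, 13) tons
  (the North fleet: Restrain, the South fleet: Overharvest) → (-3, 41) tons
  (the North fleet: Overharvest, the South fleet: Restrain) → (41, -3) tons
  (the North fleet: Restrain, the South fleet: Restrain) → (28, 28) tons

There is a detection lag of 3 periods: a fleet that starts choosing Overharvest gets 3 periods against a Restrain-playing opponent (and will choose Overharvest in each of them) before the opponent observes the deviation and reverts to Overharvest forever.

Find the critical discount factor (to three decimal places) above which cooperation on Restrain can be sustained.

A deviator earns 41 for 3 periods, then 13 forever; cooperating earns 28 forever. Multiplying the IC by (1−δ):
28 ≥ 41(1−δ^3) + 13δ^3, so 28·δ^3 ≥ 13 and δ^3 ≥ 13/28.
δ ≥ (13/28)^(1/3) ≈ 0.774.

0.774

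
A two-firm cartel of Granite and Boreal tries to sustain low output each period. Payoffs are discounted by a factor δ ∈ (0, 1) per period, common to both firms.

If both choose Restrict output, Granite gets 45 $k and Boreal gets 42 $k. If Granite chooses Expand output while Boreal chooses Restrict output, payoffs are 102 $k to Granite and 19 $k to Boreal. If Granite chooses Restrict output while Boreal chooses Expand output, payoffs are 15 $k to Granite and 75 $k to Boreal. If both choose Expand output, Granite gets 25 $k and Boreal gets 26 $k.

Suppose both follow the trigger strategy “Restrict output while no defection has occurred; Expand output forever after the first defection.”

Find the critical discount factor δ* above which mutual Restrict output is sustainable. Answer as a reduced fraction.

57/77

Granite: cooperation gives 45 each period; deviation gives 102 once then 25 forever.
  45/(1−δ) ≥ 102 + 25δ/(1−δ) ⇒ δ ≥ 57/77.
Boreal: cooperation gives 42 each period; deviation gives 75 once then 26 forever.
  δ ≥ 33/49.
Both must hold, so the binding constraint is Granite's: δ ≥ 57/77.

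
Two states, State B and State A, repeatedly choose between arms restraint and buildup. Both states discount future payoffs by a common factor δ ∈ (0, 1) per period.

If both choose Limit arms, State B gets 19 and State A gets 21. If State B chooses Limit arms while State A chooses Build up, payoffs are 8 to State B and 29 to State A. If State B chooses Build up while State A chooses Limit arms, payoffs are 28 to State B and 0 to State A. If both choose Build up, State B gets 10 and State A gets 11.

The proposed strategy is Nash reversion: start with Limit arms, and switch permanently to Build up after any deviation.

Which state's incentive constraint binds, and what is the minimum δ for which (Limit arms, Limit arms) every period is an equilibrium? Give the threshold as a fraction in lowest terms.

State B; δ ≥ 1/2

For State B: deviation gain 28−19 = 9, per-period punishment loss 19−10 = 9. IC gives δ ≥ 9/18 = 1/2.
For State A: gain 8, loss 10 per period, so δ ≥ 8/18 = 4/9.
The tighter constraint is State B's, so cooperation needs δ ≥ 1/2.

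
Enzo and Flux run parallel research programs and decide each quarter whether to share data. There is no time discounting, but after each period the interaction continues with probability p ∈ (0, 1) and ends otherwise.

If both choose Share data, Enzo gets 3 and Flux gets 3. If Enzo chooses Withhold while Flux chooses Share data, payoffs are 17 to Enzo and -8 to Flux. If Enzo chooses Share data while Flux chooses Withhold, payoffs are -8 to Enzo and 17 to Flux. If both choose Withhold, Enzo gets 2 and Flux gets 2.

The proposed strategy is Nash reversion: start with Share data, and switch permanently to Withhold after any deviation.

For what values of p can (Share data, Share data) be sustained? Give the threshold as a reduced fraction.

Expected cooperation value is 3 + p·3 + p²·3 + … = 3/(1−p); deviation gives 17 + p·2/(1−p).
3 ≥ 17(1−p) + 2p ⇒ 15p ≥ 14 ⇒ p ≥ 14/15.

14/15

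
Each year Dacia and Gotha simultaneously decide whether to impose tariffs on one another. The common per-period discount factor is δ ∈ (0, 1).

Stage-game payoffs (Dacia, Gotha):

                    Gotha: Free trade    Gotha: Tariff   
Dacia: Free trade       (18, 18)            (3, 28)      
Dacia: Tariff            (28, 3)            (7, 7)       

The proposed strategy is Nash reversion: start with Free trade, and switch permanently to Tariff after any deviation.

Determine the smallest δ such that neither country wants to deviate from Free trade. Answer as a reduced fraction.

10/21

Cooperation forever yields 18 each period: 18/(1−δ).
Deviating yields 28 once, then 7 forever: 28 + 7δ/(1−δ).
No profitable deviation requires 18/(1−δ) ≥ 28 + 7δ/(1−δ).
Multiplying by (1−δ): 18 ≥ 28(1−δ) + 7δ = 28 − 21δ.
So 21δ ≥ 10, i.e. δ ≥ 10/21.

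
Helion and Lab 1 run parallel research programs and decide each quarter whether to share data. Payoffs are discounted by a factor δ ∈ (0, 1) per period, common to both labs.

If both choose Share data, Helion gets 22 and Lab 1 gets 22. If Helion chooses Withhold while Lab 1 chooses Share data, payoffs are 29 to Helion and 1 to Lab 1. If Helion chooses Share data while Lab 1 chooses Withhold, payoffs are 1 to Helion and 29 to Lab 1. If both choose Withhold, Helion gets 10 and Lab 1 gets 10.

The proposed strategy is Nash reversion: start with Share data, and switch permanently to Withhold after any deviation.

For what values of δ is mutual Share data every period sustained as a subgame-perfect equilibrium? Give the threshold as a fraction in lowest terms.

7/19

22/(1−δ) ≥ 29 + 10δ/(1−δ)
22 ≥ 29 − 19δ
δ ≥ 7/19.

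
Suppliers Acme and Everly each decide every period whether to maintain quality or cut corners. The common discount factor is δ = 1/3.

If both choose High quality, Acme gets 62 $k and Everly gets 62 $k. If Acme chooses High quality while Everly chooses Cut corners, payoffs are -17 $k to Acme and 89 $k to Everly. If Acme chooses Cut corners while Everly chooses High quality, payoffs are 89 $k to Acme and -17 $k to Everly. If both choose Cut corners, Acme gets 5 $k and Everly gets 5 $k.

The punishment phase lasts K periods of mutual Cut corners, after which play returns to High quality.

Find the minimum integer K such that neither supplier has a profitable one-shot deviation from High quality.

No profitable deviation requires (62−5)(δ+…+δ^K) ≥ 89−62, i.e. δ+…+δ^K ≥ 9/19 ≈ 0.4737.
With δ = 1/3, the partial sums are K=1: 0.3333, K=2: 0.4444, K=3: 0.4815.
K = 3 is the first length at which the sum reaches 0.4737.

3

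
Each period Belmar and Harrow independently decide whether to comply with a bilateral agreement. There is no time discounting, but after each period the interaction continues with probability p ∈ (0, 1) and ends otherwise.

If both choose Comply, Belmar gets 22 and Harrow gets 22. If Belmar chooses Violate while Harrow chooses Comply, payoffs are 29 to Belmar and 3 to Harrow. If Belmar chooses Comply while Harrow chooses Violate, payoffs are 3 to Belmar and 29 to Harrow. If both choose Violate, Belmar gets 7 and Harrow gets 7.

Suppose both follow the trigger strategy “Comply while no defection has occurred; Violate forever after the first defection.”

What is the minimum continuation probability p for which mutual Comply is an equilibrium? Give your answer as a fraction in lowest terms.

With no time discounting, the continuation probability p plays the role of the discount factor.
Grim-trigger IC: 22/(1−p) ≥ 29 + 7p/(1−p) ⇒ p ≥ (29−22)/(29−7) = 7/22.

7/22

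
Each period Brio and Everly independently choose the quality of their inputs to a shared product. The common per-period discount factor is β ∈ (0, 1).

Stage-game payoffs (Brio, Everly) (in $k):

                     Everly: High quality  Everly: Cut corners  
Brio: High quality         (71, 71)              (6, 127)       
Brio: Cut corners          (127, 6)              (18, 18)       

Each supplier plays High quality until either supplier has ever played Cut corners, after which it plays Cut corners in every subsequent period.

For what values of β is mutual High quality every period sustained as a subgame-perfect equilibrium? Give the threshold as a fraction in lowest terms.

Cooperation forever yields 71 each period: 71/(1−β).
Deviating yields 127 once, then 18 forever: 127 + 18β/(1−β).
No profitable deviation requires 71/(1−β) ≥ 127 + 18β/(1−β).
Multiplying by (1−β): 71 ≥ 127(1−β) + 18β = 127 − 109β.
So 109β ≥ 56, i.e. β ≥ 56/109.

56/109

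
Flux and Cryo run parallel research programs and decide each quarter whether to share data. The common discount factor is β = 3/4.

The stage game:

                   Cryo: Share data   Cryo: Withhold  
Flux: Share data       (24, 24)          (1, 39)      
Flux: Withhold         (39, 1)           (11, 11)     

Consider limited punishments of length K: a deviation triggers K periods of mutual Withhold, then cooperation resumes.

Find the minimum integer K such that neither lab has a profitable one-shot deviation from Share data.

2

No profitable deviation requires (24−11)(β+…+β^K) ≥ 39−24, i.e. β+…+β^K ≥ 15/13 ≈ 1.1538.
With β = 3/4, the partial sums are K=1: 0.7500, K=2: 1.3125.
K = 2 is the first length at which the sum reaches 1.1538.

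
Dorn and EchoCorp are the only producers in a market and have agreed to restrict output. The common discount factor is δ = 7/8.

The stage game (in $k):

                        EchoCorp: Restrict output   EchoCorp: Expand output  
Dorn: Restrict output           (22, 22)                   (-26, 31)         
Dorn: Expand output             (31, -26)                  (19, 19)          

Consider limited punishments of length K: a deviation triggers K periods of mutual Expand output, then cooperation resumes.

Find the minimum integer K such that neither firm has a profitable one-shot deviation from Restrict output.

IC: δ(1−δ^K)/(1−δ) ≥ (31−22)/(22−19) = 3.
With δ = 7/8: need 1 − δ^K ≥ 3·(1−7/8)/(7/8), i.e. δ^K ≤ 0.5714.
Since (7/8)^4 = 0.5862 and (7/8)^5 = 0.5129, the smallest such K is 5.

5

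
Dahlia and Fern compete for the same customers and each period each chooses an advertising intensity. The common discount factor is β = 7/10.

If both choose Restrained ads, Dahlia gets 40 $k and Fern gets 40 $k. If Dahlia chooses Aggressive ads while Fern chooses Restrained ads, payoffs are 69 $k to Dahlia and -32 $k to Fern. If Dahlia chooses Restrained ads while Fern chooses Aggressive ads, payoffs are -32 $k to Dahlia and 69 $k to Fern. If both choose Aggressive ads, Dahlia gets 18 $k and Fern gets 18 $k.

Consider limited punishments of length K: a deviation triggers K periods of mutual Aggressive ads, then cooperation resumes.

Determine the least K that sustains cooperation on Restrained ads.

No profitable deviation requires (40−18)(β+…+β^K) ≥ 69−40, i.e. β+…+β^K ≥ 29/22 ≈ 1.3182.
With β = 7/10, the partial sums are K=1: 0.7000, K=2: 1.1900, K=3: 1.5330.
K = 3 is the first length at which the sum reaches 1.3182.

3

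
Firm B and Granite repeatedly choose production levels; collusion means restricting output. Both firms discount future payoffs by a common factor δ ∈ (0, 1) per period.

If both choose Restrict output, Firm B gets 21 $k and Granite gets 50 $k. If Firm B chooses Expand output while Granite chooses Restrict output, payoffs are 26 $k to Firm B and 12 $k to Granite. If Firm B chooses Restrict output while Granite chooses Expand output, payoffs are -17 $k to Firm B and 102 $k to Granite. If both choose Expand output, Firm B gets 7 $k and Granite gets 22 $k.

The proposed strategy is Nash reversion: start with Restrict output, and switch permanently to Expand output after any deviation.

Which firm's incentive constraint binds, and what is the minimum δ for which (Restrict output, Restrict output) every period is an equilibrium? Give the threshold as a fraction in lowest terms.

Granite; δ ≥ 13/20

For Firm B: deviation gain 26−21 = 5, per-period punishment loss 21−7 = 14. IC gives δ ≥ 5/19.
For Granite: gain 52, loss 28 per period, so δ ≥ 52/80 = 13/20.
The tighter constraint is Granite's, so cooperation needs δ ≥ 13/20.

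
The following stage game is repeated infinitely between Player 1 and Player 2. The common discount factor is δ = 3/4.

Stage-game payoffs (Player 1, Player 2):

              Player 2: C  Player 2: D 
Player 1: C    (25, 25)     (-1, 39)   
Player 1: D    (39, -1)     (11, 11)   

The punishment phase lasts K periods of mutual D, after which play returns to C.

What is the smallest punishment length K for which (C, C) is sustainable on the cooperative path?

Need Σ_{k=1}^{K} δ^k ≥ (39−25)/(25−11) = 1.0000 at δ = 3/4.
At K = 1 the sum is 0.7500 < 1.0000; at K = 2 it is 1.3125 ≥ 1.0000.
So the minimum punishment length is K = 2.

2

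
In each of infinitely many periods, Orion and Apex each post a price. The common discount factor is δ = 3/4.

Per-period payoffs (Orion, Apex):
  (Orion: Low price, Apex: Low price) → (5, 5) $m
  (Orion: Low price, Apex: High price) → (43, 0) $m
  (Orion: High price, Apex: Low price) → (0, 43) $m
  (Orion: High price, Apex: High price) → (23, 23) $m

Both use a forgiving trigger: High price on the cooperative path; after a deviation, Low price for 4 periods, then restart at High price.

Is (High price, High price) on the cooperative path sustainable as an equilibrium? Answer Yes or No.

Yes

IC: δ+…+δ^4 ≥ (43−23)/(23−5) = 10/9.
At δ = 3/4: partial sum = 2.0508 ≥ 1.1111. Cooperation sustainable.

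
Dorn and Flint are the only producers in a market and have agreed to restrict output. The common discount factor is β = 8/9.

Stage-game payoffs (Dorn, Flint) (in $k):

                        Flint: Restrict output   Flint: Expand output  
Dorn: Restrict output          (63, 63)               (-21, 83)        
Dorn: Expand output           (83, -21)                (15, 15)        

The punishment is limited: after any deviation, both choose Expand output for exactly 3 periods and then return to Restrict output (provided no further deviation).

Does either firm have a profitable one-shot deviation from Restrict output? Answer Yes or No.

IC: β+…+β^3 ≥ (83−63)/(63−15) = 5/12.
At β = 8/9: partial sum = 2.3813 ≥ 0.4167. Cooperation sustainable.

No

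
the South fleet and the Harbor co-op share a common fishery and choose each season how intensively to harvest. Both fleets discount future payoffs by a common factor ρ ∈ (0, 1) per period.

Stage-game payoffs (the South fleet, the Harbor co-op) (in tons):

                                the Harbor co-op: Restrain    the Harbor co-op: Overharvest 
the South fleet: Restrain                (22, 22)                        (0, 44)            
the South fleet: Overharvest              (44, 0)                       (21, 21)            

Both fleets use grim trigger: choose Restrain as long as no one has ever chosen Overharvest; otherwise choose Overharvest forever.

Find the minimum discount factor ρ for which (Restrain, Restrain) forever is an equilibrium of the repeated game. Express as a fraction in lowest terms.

Cooperation forever yields 22 each period: 22/(1−ρ).
Deviating yields 44 once, then 21 forever: 44 + 21ρ/(1−ρ).
No profitable deviation requires 22/(1−ρ) ≥ 44 + 21ρ/(1−ρ).
Multiplying by (1−ρ): 22 ≥ 44(1−ρ) + 21ρ = 44 − 23ρ.
So 23ρ ≥ 22, i.e. ρ ≥ 22/23.

22/23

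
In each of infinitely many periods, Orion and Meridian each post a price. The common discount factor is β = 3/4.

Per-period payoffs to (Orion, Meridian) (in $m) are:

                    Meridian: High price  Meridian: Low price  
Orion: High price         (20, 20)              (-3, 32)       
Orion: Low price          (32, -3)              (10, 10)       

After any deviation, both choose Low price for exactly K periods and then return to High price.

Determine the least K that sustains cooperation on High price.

IC: β(1−β^K)/(1−β) ≥ (32−20)/(20−10) = 6/5.
With β = 3/4: need 1 − β^K ≥ 6/5·(1−3/4)/(3/4), i.e. β^K ≤ 0.6000.
Since (3/4)^1 = 0.7500 and (3/4)^2 = 0.5625, the smallest such K is 2.

2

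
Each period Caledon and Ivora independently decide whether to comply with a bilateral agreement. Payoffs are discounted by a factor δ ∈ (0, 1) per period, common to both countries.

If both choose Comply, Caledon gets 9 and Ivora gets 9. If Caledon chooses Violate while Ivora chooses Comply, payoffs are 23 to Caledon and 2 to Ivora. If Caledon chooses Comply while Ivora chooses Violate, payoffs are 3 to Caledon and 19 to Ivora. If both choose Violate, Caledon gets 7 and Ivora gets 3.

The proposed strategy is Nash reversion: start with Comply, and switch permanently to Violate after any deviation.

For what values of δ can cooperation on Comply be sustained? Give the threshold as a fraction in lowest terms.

7/8

Caledon's threshold: (23−9)/(23−7) = 7/8.
Ivora's threshold: (19−9)/(19−3) = 5/8.
7/8 > 5/8, so Caledon binds and δ* = 7/8.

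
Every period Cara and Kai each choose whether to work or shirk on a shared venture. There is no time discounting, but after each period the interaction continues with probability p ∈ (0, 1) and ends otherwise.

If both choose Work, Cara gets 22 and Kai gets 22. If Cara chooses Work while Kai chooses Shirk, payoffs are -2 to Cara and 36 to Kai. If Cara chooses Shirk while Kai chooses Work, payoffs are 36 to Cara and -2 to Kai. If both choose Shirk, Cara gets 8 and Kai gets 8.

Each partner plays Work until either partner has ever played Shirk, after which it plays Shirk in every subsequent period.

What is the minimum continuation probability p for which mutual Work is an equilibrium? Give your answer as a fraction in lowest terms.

1/2

With no time discounting, the continuation probability p plays the role of the discount factor.
Grim-trigger IC: 22/(1−p) ≥ 36 + 8p/(1−p) ⇒ p ≥ (36−22)/(36−8) = 1/2.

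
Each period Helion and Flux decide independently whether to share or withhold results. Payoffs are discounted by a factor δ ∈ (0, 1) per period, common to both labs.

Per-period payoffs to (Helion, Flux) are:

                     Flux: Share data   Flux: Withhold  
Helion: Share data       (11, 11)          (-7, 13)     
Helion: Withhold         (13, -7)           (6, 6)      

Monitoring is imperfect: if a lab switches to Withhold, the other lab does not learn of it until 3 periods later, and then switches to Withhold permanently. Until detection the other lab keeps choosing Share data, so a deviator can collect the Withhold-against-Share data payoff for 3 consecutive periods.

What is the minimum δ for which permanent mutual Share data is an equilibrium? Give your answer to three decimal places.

0.659

Deviating for the 3 undetected periods gains 13−11 = 2 per period over cooperation, then loses 11−6 = 5 per period forever once punishment starts.
Gain: 2(1 + δ + … + δ^2); loss: 5·δ^3/(1−δ).
No profitable deviation ⇔ 2(1−δ^3) ≤ 5·δ^3, i.e. δ^3 ≥ 2/(2+5) = 2/7.
Hence δ ≥ (2/7)^(1/3) ≈ 0.659.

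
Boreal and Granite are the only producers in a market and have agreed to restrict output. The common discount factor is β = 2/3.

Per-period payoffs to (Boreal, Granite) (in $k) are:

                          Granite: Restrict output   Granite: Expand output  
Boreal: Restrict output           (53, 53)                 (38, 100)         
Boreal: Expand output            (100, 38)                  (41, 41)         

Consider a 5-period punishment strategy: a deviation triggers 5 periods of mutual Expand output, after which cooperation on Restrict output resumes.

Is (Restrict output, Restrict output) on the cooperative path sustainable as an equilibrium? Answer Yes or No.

IC: β+…+β^5 ≥ (100−53)/(53−41) = 47/12.
At β = 2/3: partial sum = 1.7366 < 3.9167. Cooperation not sustainable.

No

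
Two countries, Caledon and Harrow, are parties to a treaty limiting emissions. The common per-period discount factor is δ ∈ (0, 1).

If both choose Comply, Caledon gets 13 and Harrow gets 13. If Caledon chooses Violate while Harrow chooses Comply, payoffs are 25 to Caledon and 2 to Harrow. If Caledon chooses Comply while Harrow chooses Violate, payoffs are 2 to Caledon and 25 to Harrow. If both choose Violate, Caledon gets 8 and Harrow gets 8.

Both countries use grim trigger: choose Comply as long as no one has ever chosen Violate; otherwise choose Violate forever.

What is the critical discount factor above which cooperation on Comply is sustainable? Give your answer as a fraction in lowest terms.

12/17

Under grim trigger the critical discount factor is (T−C)/(T−P) with T = 25, C = 13, P = 8.
δ* = (25−13)/(25−8) = 12/17.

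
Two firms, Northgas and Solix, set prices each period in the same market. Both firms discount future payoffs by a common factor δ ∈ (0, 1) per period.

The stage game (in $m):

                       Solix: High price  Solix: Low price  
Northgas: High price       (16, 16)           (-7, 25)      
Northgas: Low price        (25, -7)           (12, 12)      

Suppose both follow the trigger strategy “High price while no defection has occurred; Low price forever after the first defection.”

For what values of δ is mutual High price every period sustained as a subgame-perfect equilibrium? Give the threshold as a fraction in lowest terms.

One-period gain from deviating is 25 − 16 = 9. The loss is 16 − 12 = 4 in every subsequent period, with present value 4·δ/(1−δ).
Deviation is unprofitable when 4·δ/(1−δ) ≥ 9, i.e. δ/(1−δ) ≥ 9/4.
Equivalently δ ≥ 9/(9+4) = 9/13.

9/13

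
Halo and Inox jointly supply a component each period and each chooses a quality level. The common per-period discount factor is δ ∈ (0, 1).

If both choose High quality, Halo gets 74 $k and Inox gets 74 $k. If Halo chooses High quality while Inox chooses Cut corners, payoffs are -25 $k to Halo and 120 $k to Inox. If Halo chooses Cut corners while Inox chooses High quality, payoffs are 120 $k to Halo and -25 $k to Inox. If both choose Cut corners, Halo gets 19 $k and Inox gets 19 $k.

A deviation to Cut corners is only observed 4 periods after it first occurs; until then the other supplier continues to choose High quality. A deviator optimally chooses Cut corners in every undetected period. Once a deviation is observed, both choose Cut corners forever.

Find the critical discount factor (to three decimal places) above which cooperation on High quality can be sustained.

Deviating for the 4 undetected periods gains 120−74 = 46 per period over cooperation, then loses 74−19 = 55 per period forever once punishment starts.
Gain: 46(1 + δ + … + δ^3); loss: 55·δ^4/(1−δ).
No profitable deviation ⇔ 46(1−δ^4) ≤ 55·δ^4, i.e. δ^4 ≥ 46/(46+55) = 46/101.
Hence δ ≥ (46/101)^(1/4) ≈ 0.822.

0.822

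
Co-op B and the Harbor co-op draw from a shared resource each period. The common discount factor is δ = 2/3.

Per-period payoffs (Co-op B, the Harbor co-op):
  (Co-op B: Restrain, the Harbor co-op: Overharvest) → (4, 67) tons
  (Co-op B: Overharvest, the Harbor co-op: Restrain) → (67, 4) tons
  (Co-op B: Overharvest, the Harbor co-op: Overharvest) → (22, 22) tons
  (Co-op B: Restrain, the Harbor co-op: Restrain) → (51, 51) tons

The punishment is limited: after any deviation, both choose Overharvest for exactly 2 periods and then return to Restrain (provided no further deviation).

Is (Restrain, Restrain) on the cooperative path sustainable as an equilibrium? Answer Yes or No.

IC: δ+…+δ^2 ≥ (67−51)/(51−22) = 16/29.
At δ = 2/3: partial sum = 1.1111 ≥ 0.5517. Cooperation sustainable.

Yes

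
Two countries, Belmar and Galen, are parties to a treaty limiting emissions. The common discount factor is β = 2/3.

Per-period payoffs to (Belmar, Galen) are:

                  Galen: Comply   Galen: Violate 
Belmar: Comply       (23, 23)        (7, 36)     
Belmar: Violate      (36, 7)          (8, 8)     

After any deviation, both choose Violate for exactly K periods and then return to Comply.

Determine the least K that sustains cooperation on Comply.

2

No profitable deviation requires (23−8)(β+…+β^K) ≥ 36−23, i.e. β+…+β^K ≥ 13/15 ≈ 0.8667.
With β = 2/3, the partial sums are K=1: 0.6667, K=2: 1.1111.
K = 2 is the first length at which the sum reaches 0.8667.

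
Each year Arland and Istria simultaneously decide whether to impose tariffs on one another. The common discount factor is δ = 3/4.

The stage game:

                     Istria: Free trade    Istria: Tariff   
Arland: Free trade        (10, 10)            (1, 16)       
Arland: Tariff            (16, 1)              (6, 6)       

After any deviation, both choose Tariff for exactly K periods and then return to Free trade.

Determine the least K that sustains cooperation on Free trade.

3

IC: δ(1−δ^K)/(1−δ) ≥ (16−10)/(10−6) = 3/2.
With δ = 3/4: need 1 − δ^K ≥ 3/2·(1−3/4)/(3/4), i.e. δ^K ≤ 0.5000.
Since (3/4)^2 = 0.5625 and (3/4)^3 = 0.4219, the smallest such K is 3.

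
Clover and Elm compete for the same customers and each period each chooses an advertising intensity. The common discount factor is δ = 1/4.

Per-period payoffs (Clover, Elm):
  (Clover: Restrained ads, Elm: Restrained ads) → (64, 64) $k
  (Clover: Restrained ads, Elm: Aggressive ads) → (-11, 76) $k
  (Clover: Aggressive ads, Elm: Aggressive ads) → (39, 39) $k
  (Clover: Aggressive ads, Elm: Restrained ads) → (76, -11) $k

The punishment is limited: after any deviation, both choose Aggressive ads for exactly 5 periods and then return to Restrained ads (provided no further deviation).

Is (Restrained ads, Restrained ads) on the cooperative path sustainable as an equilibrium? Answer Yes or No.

A one-shot deviation gives 76 now, then 39 for 5 periods, then back to 64.
Gain from deviating: (76−64) today; loss: (64−39) in each of the next 5 periods.
No-deviation condition: (64−39)(δ+…+δ^5) ≥ 76−64, i.e. δ+…+δ^5 ≥ 12/25.
At δ = 1/4: δ+…+δ^5 = 0.3330 < 0.4800.
So cooperation is not sustainable.

No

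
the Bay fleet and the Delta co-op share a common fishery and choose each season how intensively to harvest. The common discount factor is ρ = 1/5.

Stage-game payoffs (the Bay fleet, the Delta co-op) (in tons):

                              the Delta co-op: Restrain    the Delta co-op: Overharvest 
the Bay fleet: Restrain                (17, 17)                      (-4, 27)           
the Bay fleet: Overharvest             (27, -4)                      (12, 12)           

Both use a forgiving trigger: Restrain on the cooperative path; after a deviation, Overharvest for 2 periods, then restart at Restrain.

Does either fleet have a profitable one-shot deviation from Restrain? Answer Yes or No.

Comparing payoff streams over the 3 periods until play realigns: cooperate → 17(1+ρ+…+ρ^2); deviate → 27 + 12(ρ+…+ρ^2).
Cooperation is sustained iff (17−12)(ρ+…+ρ^2) ≥ 27−17.
ρ+…+ρ^2 = 1/5·(1−(1/5)^2)/(1−1/5) = 0.2400, and (27−17)/(17−12) = 2.0000.
0.2400 < 2.0000, so cooperation is not sustainable.

Yes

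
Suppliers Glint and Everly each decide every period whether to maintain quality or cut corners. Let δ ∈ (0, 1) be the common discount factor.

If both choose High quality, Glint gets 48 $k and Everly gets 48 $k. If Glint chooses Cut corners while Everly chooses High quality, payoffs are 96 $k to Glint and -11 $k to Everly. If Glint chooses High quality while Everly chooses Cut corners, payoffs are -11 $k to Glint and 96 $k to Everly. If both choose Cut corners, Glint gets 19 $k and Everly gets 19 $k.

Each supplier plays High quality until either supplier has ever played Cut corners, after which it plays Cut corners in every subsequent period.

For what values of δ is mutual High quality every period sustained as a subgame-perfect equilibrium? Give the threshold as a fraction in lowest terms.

48/77

Under grim trigger the critical discount factor is (T−C)/(T−P) with T = 96, C = 48, P = 19.
δ* = (96−48)/(96−19) = 48/77.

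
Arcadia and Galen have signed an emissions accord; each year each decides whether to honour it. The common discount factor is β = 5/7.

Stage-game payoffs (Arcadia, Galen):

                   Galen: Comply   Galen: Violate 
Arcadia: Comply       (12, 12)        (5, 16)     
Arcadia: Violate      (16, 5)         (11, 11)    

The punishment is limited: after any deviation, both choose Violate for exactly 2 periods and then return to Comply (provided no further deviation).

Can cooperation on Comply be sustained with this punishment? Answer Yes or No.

IC: β+…+β^2 ≥ (16−12)/(12−11) = 4.
At β = 5/7: partial sum = 1.2245 < 4.0000. Cooperation not sustainable.

No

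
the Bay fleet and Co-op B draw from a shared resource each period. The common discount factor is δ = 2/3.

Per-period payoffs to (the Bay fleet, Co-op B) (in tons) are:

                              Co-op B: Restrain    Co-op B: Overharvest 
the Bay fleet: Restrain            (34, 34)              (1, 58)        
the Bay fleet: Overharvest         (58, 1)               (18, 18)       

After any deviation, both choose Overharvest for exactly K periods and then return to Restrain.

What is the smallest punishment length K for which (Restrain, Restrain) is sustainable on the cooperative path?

No profitable deviation requires (34−18)(δ+…+δ^K) ≥ 58−34, i.e. δ+…+δ^K ≥ 3/2 ≈ 1.5000.
With δ = 2/3, the partial sums are K=1: 0.6667, K=2: 1.1111, K=3: 1.4074, K=4: 1.6049.
K = 4 is the first length at which the sum reaches 1.5000.

4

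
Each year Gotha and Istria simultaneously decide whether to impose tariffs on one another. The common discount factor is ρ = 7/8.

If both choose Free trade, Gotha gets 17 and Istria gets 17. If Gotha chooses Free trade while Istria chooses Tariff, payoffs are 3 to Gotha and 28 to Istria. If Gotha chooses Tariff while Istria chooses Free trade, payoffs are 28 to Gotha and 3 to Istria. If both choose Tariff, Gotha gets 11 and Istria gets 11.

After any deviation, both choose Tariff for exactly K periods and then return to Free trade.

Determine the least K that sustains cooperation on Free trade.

IC: ρ(1−ρ^K)/(1−ρ) ≥ (28−17)/(17−11) = 11/6.
With ρ = 7/8: need 1 − ρ^K ≥ 11/6·(1−7/8)/(7/8), i.e. ρ^K ≤ 0.7381.
Since (7/8)^2 = 0.7656 and (7/8)^3 = 0.6699, the smallest such K is 3.

3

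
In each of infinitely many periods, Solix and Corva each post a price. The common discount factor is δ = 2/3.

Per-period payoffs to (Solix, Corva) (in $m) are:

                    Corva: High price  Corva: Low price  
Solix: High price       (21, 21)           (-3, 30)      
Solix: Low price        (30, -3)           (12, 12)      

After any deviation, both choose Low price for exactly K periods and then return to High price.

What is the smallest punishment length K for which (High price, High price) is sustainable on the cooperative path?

Need Σ_{k=1}^{K} δ^k ≥ (30−21)/(21−12) = 1.0000 at δ = 2/3.
At K = 1 the sum is 0.6667 < 1.0000; at K = 2 it is 1.1111 ≥ 1.0000.
So the minimum punishment length is K = 2.

2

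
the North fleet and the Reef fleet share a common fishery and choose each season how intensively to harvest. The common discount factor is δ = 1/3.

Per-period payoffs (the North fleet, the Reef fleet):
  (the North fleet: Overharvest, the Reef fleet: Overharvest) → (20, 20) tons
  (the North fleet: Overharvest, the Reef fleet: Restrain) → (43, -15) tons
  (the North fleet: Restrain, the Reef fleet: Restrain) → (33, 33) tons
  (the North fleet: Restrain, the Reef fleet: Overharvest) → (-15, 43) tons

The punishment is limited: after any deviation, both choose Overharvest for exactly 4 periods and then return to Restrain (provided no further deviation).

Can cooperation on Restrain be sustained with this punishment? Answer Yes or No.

No

A one-shot deviation gives 43 now, then 20 for 4 periods, then back to 33.
Gain from deviating: (43−33) today; loss: (33−20) in each of the next 4 periods.
No-deviation condition: (33−20)(δ+…+δ^4) ≥ 43−33, i.e. δ+…+δ^4 ≥ 10/13.
At δ = 1/3: δ+…+δ^4 = 0.4938 < 0.7692.
So cooperation is not sustainable.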